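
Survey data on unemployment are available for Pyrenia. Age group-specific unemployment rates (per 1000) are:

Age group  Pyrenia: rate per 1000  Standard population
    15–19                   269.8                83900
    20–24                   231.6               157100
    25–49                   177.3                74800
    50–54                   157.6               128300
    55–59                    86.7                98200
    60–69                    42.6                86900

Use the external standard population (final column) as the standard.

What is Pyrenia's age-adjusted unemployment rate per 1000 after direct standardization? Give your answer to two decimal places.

166.43

Standard total = 629200; weights = 0.1333, 0.2497, 0.1189, 0.2039, 0.1561, 0.1381.
Standardized rate: 0.1333×269.8 + 0.2497×231.6 + 0.1189×177.3 + 0.2039×157.6 + 0.1561×86.7 + 0.1381×42.6 = 166.4313 per 1000.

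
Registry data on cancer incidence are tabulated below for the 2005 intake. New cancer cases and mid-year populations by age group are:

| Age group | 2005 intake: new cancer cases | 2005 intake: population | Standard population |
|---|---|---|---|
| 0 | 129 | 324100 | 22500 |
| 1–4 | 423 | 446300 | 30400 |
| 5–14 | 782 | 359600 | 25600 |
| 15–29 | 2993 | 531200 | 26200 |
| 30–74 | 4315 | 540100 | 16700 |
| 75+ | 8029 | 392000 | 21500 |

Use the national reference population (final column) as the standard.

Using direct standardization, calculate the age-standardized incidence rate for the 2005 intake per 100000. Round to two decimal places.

Age-specific rates per 100000 for the 2005 intake: 39.80, 94.78, 217.46, 563.44, 798.93, 2048.21.
Standard total = 142900; weights = 0.1575, 0.2127, 0.1791, 0.1833, 0.1169, 0.1505.
Standardized rate: 0.1575×39.80 + 0.2127×94.78 + 0.1791×217.46 + 0.1833×563.44 + 0.1169×798.93 + 0.1505×2048.21 = 570.2222 per 100000.

570.22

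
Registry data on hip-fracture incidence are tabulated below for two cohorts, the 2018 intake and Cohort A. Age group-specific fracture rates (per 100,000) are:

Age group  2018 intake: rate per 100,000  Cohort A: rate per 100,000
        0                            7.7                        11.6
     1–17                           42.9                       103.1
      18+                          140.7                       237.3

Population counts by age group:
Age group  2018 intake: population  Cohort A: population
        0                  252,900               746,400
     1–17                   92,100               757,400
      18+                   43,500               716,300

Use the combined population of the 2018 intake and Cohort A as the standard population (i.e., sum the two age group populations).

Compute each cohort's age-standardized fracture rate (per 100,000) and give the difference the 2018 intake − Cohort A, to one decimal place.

-49.2

Combined standard total = 2,608,600; weights = 0.3831, 0.3257, 0.2913.
The 2018 intake: 0.3831×7.7 + 0.3257×42.9 + 0.2913×140.7 = 57.9016 per 100,000.
Cohort A: 0.3831×11.6 + 0.3257×103.1 + 0.2913×237.3 = 107.1363 per 100,000.
Difference = 57.9016 − 107.1363 = -49.2348.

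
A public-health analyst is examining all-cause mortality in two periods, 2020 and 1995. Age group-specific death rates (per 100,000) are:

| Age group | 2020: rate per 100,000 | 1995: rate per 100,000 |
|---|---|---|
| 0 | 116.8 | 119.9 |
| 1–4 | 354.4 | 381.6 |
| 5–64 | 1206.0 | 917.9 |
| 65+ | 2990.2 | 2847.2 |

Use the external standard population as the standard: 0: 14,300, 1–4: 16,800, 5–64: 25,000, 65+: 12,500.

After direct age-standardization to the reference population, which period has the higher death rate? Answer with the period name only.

2020

Standard total = 68,600; weights = 0.2085, 0.2449, 0.3644, 0.1822.
2020: 0.2085×116.8 + 0.2449×354.4 + 0.3644×1206.0 + 0.1822×2990.2 = 1095.5052 per 100,000.
1995: 0.2085×119.9 + 0.2449×381.6 + 0.3644×917.9 + 0.1822×2847.2 = 971.7631 per 100,000.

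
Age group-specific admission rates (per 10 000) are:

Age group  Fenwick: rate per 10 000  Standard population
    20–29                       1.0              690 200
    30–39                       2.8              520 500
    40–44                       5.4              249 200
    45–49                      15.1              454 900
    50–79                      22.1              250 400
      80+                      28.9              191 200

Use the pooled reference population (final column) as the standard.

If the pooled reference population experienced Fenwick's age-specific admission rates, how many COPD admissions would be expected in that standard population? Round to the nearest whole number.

Expected COPD admissions = Σ (standard pop × age-specific rate ÷ 10 000)
= 690 200×1.0/10 000 + 520 500×2.8/10 000 + 249 200×5.4/10 000 + 454 900×15.1/10 000 + 250 400×22.1/10 000 + 191 200×28.9/10 000
= 69.02 + 145.74 + 134.57 + 686.90 + 553.38 + 552.57 = 2142.18.

2142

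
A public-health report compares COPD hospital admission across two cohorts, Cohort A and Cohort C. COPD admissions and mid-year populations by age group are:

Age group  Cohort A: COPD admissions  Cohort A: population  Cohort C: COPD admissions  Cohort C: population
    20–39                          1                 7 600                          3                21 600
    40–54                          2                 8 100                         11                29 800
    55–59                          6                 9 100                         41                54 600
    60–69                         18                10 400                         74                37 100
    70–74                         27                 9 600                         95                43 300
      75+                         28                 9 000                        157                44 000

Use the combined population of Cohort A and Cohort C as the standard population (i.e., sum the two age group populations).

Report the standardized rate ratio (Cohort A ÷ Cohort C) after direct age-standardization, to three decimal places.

Age-specific rates per 10 000 for Cohort A: 1.32, 2.47, 6.59, 17.31, 28.12, 31.11.
For Cohort C: 1.39, 3.69, 7.51, 19.95, 21.94, 35.68.
Combined standard total = 284 200; weights = 0.1027, 0.1334, 0.2241, 0.1671, 0.1861, 0.1865.
Cohort A: 0.1027×1.32 + 0.1334×2.47 + 0.2241×6.59 + 0.1671×17.31 + 0.1861×28.12 + 0.1865×31.11 = 15.8720 per 10 000.
Cohort C: 0.1027×1.39 + 0.1334×3.69 + 0.2241×7.51 + 0.1671×19.95 + 0.1861×21.94 + 0.1865×35.68 = 16.3898 per 10 000.
Ratio = 15.8720 ÷ 16.3898 = 0.96840.

0.968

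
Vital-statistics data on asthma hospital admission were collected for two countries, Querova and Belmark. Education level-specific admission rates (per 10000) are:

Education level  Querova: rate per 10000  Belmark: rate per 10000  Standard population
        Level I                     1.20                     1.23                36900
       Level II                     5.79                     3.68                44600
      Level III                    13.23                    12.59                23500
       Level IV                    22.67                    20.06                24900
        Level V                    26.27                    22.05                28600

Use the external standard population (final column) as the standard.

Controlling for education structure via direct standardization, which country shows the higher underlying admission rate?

Querova

Standard total = 158500; weights = 0.2328, 0.2814, 0.1483, 0.1571, 0.1804.
Querova: 0.2328×1.20 + 0.2814×5.79 + 0.1483×13.23 + 0.1571×22.67 + 0.1804×26.27 = 12.1718 per 10000.
Belmark: 0.2328×1.23 + 0.2814×3.68 + 0.1483×12.59 + 0.1571×20.06 + 0.1804×22.05 = 10.3186 per 10000.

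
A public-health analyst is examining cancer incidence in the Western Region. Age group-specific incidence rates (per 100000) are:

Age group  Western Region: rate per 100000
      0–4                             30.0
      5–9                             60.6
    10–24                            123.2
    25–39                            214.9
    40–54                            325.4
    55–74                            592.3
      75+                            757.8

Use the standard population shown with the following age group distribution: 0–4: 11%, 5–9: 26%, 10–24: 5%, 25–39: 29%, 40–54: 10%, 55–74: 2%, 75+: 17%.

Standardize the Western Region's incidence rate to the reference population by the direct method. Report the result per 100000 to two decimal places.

Standard weights: 0.11, 0.26, 0.05, 0.29, 0.10, 0.02, 0.17.
Standardized rate: 0.1100×30.0 + 0.2600×60.6 + 0.0500×123.2 + 0.2900×214.9 + 0.1000×325.4 + 0.0200×592.3 + 0.1700×757.8 = 260.7490 per 100000.

260.75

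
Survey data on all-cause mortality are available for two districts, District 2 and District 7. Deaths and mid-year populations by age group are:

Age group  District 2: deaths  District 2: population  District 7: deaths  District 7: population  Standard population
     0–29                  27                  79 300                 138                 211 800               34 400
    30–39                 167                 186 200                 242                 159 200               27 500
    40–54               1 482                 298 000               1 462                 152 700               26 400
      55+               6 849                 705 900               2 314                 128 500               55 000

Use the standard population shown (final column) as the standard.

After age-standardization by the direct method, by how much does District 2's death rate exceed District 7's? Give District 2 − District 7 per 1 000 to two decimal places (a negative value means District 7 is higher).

-4.23

Age-specific rates per 1 000 for District 2: 0.340, 0.897, 4.973, 9.703.
For District 7: 0.652, 1.520, 9.574, 18.008.
Standard total = 143 300; weights = 0.2401, 0.1919, 0.1842, 0.3838.
District 2: 0.2401×0.340 + 0.1919×0.897 + 0.1842×4.973 + 0.3838×9.703 = 4.8940 per 1 000.
District 7: 0.2401×0.652 + 0.1919×1.520 + 0.1842×9.574 + 0.3838×18.008 = 9.1236 per 1 000.
Difference = 4.8940 − 9.1236 = -4.2296.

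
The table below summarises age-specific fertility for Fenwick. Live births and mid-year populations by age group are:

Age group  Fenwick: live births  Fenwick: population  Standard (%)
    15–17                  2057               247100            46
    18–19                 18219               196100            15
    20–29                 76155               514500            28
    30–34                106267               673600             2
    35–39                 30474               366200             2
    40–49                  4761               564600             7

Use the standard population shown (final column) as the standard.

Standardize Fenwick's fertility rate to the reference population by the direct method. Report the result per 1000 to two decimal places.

64.62

Age-specific rates per 1000 for Fenwick: 8.325, 92.907, 148.017, 157.760, 83.217, 8.433.
Standard weights: 0.46, 0.15, 0.28, 0.02, 0.02, 0.07.
Standardized rate: 0.4600×8.325 + 0.1500×92.907 + 0.2800×148.017 + 0.0200×157.760 + 0.0200×83.217 + 0.0700×8.433 = 64.6200 per 1000.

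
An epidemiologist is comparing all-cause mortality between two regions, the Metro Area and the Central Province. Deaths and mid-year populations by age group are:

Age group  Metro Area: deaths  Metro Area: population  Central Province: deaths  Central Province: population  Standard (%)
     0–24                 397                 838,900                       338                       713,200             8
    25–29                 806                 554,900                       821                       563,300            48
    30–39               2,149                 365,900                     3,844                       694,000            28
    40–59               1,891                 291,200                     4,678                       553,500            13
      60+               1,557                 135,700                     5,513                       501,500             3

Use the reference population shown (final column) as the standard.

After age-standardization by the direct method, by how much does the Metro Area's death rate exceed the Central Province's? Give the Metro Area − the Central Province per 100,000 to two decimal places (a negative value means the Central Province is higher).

-14.89

Age-specific rates per 100,000 for the Metro Area: 47.32, 145.25, 587.32, 649.38, 1147.38.
For the Central Province: 47.39, 145.75, 553.89, 845.17, 1099.30.
Standard weights: 0.08, 0.48, 0.28, 0.13, 0.03.
The Metro Area: 0.0800×47.32 + 0.4800×145.25 + 0.2800×587.32 + 0.1300×649.38 + 0.0300×1147.38 = 356.7970 per 100,000.
The Central Province: 0.0800×47.39 + 0.4800×145.75 + 0.2800×553.89 + 0.1300×845.17 + 0.0300×1099.30 = 371.6907 per 100,000.
Difference = 356.7970 − 371.6907 = -14.8936.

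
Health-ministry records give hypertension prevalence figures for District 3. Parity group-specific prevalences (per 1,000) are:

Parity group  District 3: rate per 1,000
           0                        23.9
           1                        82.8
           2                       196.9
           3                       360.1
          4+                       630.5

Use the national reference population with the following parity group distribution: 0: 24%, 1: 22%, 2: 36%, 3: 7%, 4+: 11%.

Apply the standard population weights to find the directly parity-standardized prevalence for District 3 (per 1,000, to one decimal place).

189.4

Standard weights: 0.24, 0.22, 0.36, 0.07, 0.11.
Standardized rate: 0.2400×23.9 + 0.2200×82.8 + 0.3600×196.9 + 0.0700×360.1 + 0.1100×630.5 = 189.3980 per 1,000.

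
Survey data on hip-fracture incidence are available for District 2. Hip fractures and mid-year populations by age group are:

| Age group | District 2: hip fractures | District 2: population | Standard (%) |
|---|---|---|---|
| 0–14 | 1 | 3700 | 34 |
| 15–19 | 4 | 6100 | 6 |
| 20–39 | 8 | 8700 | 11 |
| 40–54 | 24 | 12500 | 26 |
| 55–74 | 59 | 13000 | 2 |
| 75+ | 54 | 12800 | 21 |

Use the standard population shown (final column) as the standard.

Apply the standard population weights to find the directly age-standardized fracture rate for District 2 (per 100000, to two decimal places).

170.83

Age-specific rates per 100000 for District 2: 27.03, 65.57, 91.95, 192.00, 453.85, 421.88.
Standard weights: 0.34, 0.06, 0.11, 0.26, 0.02, 0.21.
Standardized rate: 0.3400×27.03 + 0.0600×65.57 + 0.1100×91.95 + 0.2600×192.00 + 0.0200×453.85 + 0.2100×421.88 = 170.8292 per 100000.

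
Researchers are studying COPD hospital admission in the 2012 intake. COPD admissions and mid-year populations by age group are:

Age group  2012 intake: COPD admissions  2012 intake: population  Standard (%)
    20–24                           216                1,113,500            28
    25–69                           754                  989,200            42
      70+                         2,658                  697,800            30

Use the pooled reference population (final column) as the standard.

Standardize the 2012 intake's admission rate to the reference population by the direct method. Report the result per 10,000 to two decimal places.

Age-specific rates per 10,000 for the 2012 intake: 1.94, 7.62, 38.09.
Standard weights: 0.28, 0.42, 0.30.
Standardized rate: 0.2800×1.94 + 0.4200×7.62 + 0.3000×38.09 = 15.1719 per 10,000.

15.17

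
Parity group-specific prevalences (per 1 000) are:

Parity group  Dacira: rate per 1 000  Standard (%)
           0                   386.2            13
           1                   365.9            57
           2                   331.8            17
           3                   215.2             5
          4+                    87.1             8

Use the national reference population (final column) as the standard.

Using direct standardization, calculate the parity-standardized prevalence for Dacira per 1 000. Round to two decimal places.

Standard weights: 0.13, 0.57, 0.17, 0.05, 0.08.
Standardized rate: 0.1300×386.2 + 0.5700×365.9 + 0.1700×331.8 + 0.0500×215.2 + 0.0800×87.1 = 332.9030 per 1 000.

332.90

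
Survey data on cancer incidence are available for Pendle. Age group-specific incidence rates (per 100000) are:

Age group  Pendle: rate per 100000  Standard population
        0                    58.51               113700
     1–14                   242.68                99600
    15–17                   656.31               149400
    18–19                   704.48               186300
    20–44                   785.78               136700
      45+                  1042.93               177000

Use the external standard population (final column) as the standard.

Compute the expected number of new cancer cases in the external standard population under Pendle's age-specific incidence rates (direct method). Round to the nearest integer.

5521

Expected new cancer cases = Σ (standard pop × age-specific rate ÷ 100000)
= 113700×58.51/100000 + 99600×242.68/100000 + 149400×656.31/100000 + 186300×704.48/100000 + 136700×785.78/100000 + 177000×1042.93/100000
= 66.53 + 241.71 + 980.53 + 1312.45 + 1074.16 + 1845.99 = 5521.36.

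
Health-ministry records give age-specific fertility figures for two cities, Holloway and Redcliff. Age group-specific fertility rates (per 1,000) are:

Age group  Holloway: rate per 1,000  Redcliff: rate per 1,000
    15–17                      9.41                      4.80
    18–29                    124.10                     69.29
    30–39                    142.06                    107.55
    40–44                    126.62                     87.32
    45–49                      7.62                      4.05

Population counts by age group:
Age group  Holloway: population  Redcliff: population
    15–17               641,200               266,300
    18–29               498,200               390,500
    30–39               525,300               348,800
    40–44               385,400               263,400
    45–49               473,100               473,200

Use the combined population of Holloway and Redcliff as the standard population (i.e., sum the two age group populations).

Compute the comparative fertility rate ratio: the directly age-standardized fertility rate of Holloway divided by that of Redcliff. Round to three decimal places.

Combined standard total = 4,265,400; weights = 0.2128, 0.2084, 0.2049, 0.1521, 0.2219.
Holloway: 0.2128×9.41 + 0.2084×124.10 + 0.2049×142.06 + 0.1521×126.62 + 0.2219×7.62 = 77.9209 per 1,000.
Redcliff: 0.2128×4.80 + 0.2084×69.29 + 0.2049×107.55 + 0.1521×87.32 + 0.2219×4.05 = 51.6784 per 1,000.
Ratio = 77.9209 ÷ 51.6784 = 1.50780.

1.508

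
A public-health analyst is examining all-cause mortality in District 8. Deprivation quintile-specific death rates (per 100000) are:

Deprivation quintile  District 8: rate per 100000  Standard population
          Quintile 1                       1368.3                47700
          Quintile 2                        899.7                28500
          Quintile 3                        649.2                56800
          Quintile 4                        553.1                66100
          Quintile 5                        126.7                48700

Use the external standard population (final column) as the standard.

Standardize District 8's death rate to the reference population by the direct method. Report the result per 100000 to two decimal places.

688.11

Standard total = 247800; weights = 0.1925, 0.1150, 0.2292, 0.2667, 0.1965.
Standardized rate: 0.1925×1368.3 + 0.1150×899.7 + 0.2292×649.2 + 0.2667×553.1 + 0.1965×126.7 = 688.1119 per 100000.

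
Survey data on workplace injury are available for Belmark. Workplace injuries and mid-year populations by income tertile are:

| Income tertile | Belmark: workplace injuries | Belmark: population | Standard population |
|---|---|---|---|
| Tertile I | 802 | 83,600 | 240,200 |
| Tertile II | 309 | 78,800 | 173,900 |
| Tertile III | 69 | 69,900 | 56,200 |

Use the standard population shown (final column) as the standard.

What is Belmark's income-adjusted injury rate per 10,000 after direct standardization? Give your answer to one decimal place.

64.7

Income-specific rates per 10,000 for Belmark: 95.93, 39.21, 9.87.
Standard total = 470,300; weights = 0.5107, 0.3698, 0.1195.
Standardized rate: 0.5107×95.93 + 0.3698×39.21 + 0.1195×9.87 = 64.6758 per 10,000.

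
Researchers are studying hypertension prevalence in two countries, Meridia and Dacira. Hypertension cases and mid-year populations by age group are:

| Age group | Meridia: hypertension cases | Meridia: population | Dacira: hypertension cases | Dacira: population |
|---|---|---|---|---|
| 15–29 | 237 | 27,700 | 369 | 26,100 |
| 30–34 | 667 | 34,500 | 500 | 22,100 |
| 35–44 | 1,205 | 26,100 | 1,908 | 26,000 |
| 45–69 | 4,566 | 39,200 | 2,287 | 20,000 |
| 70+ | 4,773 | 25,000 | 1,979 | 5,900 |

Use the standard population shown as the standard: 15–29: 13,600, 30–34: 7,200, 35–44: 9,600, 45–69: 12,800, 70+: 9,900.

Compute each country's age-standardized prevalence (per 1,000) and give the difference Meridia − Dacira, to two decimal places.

-33.22

Age-specific rates per 1,000 for Meridia: 8.556, 19.333, 46.169, 116.480, 190.920.
For Dacira: 14.138, 22.624, 73.385, 114.350, 335.424.
Standard total = 53,100; weights = 0.2561, 0.1356, 0.1808, 0.2411, 0.1864.
Meridia: 0.2561×8.556 + 0.1356×19.333 + 0.1808×46.169 + 0.2411×116.480 + 0.1864×190.920 = 76.8329 per 1,000.
Dacira: 0.2561×14.138 + 0.1356×22.624 + 0.1808×73.385 + 0.2411×114.350 + 0.1864×335.424 = 110.0572 per 1,000.
Difference = 76.8329 − 110.0572 = -33.2243.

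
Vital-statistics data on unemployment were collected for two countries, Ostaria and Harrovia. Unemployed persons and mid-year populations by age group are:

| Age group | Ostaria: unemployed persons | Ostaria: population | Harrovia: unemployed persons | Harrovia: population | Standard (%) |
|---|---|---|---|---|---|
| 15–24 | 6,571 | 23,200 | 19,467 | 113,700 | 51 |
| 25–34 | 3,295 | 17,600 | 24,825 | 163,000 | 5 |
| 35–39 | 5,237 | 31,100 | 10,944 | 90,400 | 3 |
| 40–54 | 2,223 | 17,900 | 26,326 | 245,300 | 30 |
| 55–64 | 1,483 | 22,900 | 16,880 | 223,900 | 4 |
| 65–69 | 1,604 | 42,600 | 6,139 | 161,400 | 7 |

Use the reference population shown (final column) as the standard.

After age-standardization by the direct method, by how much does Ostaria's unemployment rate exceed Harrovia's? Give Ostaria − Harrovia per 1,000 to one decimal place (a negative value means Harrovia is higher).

Age-specific rates per 1,000 for Ostaria: 283.233, 187.216, 168.392, 124.190, 64.760, 37.653.
For Harrovia: 171.214, 152.301, 121.062, 107.322, 75.391, 38.036.
Standard weights: 0.51, 0.05, 0.03, 0.30, 0.04, 0.07.
Ostaria: 0.5100×283.233 + 0.0500×187.216 + 0.0300×168.392 + 0.3000×124.190 + 0.0400×64.760 + 0.0700×37.653 = 201.3443 per 1,000.
Harrovia: 0.5100×171.214 + 0.0500×152.301 + 0.0300×121.062 + 0.3000×107.322 + 0.0400×75.391 + 0.0700×38.036 = 136.4405 per 1,000.
Difference = 201.3443 − 136.4405 = 64.9038.

64.9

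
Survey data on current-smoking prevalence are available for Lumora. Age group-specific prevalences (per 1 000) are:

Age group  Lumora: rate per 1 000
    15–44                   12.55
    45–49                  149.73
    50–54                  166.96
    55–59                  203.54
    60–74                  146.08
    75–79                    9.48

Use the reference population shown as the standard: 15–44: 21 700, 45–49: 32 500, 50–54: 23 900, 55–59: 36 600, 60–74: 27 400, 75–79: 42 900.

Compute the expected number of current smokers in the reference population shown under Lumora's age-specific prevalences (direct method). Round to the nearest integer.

Expected current smokers = Σ (standard pop × age-specific rate ÷ 1 000)
= 21 700×12.55/1 000 + 32 500×149.73/1 000 + 23 900×166.96/1 000 + 36 600×203.54/1 000 + 27 400×146.08/1 000 + 42 900×9.48/1 000
= 272.33 + 4866.23 + 3990.34 + 7449.56 + 4002.59 + 406.69 = 20987.75.

20988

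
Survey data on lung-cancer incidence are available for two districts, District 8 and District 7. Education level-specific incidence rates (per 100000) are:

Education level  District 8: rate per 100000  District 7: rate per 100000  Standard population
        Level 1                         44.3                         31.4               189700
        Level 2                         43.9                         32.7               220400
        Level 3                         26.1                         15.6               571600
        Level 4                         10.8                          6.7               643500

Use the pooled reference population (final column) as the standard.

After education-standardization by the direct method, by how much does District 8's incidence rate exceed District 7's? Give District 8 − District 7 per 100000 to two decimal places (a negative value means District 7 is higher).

8.34

Standard total = 1625200; weights = 0.1167, 0.1356, 0.3517, 0.3960.
District 8: 0.1167×44.3 + 0.1356×43.9 + 0.3517×26.1 + 0.3960×10.8 = 24.5803 per 100000.
District 7: 0.1167×31.4 + 0.1356×32.7 + 0.3517×15.6 + 0.3960×6.7 = 16.2393 per 100000.
Difference = 24.5803 − 16.2393 = 8.3410.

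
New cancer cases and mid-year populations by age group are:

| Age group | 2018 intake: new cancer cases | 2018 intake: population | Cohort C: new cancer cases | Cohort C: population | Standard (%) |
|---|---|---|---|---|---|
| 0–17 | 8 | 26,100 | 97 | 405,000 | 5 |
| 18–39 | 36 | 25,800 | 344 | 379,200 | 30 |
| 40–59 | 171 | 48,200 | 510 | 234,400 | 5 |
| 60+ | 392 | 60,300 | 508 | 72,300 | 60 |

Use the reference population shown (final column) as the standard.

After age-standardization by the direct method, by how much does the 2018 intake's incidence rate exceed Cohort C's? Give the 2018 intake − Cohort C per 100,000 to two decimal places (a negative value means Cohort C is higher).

-9.69

Age-specific rates per 100,000 for the 2018 intake: 30.65, 139.53, 354.77, 650.08.
For Cohort C: 23.95, 90.72, 217.58, 702.63.
Standard weights: 0.05, 0.30, 0.05, 0.60.
The 2018 intake: 0.0500×30.65 + 0.3000×139.53 + 0.0500×354.77 + 0.6000×650.08 = 451.1814 per 100,000.
Cohort C: 0.0500×23.95 + 0.3000×90.72 + 0.0500×217.58 + 0.6000×702.63 = 460.8683 per 100,000.
Difference = 451.1814 − 460.8683 = -9.6870.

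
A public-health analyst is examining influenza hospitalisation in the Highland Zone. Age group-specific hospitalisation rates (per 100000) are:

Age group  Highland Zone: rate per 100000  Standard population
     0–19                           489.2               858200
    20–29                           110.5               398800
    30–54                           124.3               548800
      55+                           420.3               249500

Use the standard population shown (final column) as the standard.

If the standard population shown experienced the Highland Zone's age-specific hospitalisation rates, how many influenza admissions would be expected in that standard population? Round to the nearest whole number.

Expected influenza admissions = Σ (standard pop × age-specific rate ÷ 100000)
= 858200×489.2/100000 + 398800×110.5/100000 + 548800×124.3/100000 + 249500×420.3/100000
= 4198.31 + 440.67 + 682.16 + 1048.65 = 6369.80.

6370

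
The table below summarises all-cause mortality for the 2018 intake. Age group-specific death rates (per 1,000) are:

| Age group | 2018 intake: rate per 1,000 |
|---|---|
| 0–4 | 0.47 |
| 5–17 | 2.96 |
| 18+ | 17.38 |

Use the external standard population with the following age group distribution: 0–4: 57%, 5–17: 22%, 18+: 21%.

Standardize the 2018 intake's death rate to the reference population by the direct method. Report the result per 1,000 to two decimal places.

4.57

Standard weights: 0.57, 0.22, 0.21.
Standardized rate: 0.5700×0.47 + 0.2200×2.96 + 0.2100×17.38 = 4.5689 per 1,000.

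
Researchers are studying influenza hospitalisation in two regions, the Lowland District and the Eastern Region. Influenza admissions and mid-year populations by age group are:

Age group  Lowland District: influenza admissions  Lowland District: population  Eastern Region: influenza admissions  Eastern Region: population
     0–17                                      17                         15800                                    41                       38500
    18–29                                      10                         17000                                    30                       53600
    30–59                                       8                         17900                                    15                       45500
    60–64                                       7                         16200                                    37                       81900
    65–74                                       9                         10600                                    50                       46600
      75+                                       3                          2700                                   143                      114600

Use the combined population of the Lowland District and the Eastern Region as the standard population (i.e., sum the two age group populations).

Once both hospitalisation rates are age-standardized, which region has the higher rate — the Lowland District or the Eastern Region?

Eastern Region

Age-specific rates per 100000 for the Lowland District: 107.59, 58.82, 44.69, 43.21, 84.91, 111.11.
For the Eastern Region: 106.49, 55.97, 32.97, 45.18, 107.30, 124.78.
Combined standard total = 460900; weights = 0.1178, 0.1532, 0.1376, 0.2128, 0.1241, 0.2545.
The Lowland District: 0.1178×107.59 + 0.1532×58.82 + 0.1376×44.69 + 0.2128×43.21 + 0.1241×84.91 + 0.2545×111.11 = 75.8466 per 100000.
The Eastern Region: 0.1178×106.49 + 0.1532×55.97 + 0.1376×32.97 + 0.2128×45.18 + 0.1241×107.30 + 0.2545×124.78 = 80.3435 per 100000.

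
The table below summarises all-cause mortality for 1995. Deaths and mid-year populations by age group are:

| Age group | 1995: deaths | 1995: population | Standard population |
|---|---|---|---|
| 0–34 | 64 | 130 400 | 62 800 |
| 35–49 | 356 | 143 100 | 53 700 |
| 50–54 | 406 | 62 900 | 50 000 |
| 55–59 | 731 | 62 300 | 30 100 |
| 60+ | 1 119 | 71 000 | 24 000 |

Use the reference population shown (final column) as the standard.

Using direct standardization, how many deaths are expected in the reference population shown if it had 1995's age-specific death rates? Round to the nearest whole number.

1219

Age-specific rates per 100 000 for 1995: 49.08, 248.78, 645.47, 1173.35, 1576.06.
Expected deaths = Σ (standard pop × age-specific rate ÷ 100 000)
= 62 800×49.08/100 000 + 53 700×248.78/100 000 + 50 000×645.47/100 000 + 30 100×1173.35/100 000 + 24 000×1576.06/100 000
= 30.82 + 133.59 + 322.73 + 353.18 + 378.25 = 1218.58.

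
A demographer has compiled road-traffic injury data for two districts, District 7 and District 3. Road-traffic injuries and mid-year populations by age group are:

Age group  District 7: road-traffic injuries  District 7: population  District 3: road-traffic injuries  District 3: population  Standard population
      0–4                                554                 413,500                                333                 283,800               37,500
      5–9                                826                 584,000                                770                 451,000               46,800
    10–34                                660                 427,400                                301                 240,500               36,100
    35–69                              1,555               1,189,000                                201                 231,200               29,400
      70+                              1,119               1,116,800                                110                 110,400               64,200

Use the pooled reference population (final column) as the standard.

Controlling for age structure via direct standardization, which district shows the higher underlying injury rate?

Age-specific rates per 100,000 for District 7: 133.98, 141.44, 154.42, 130.78, 100.20.
For District 3: 117.34, 170.73, 125.16, 86.94, 99.64.
Standard total = 214,000; weights = 0.1752, 0.2187, 0.1687, 0.1374, 0.3000.
District 7: 0.1752×133.98 + 0.2187×141.44 + 0.1687×154.42 + 0.1374×130.78 + 0.3000×100.20 = 128.4849 per 100,000.
District 3: 0.1752×117.34 + 0.2187×170.73 + 0.1687×125.16 + 0.1374×86.94 + 0.3000×99.64 = 120.8467 per 100,000.
The crude rates (126.36 vs 130.23) would put District 3 higher, but that reflects its age composition; once standardized to a common age structure, District 7 has the higher underlying rate.

District 7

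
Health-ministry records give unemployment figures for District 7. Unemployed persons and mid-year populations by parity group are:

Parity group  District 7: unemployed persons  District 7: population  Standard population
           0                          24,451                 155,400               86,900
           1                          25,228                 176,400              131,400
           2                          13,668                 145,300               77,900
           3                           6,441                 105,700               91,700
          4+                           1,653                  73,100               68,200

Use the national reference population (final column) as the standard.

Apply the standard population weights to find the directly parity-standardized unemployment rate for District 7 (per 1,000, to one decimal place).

102.9

Parity-specific rates per 1,000 for District 7: 157.342, 143.016, 94.067, 60.937, 22.613.
Standard total = 456,100; weights = 0.1905, 0.2881, 0.1708, 0.2011, 0.1495.
Standardized rate: 0.1905×157.342 + 0.2881×143.016 + 0.1708×94.067 + 0.2011×60.937 + 0.1495×22.613 = 102.8794 per 1,000.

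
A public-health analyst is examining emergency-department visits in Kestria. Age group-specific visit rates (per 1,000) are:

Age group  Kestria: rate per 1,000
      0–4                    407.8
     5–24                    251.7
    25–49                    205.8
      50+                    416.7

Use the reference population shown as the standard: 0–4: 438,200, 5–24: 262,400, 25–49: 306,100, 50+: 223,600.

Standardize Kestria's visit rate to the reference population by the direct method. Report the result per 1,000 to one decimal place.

Standard total = 1,230,300; weights = 0.3562, 0.2133, 0.2488, 0.1817.
Standardized rate: 0.3562×407.8 + 0.2133×251.7 + 0.2488×205.8 + 0.1817×416.7 = 325.8665 per 1,000.

325.9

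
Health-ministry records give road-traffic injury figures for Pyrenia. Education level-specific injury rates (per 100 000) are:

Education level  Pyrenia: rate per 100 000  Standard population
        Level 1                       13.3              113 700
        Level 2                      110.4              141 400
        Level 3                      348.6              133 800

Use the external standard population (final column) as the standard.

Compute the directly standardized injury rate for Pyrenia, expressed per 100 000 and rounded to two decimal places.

Standard total = 388 900; weights = 0.2924, 0.3636, 0.3440.
Standardized rate: 0.2924×13.3 + 0.3636×110.4 + 0.3440×348.6 = 163.9636 per 100 000.

163.96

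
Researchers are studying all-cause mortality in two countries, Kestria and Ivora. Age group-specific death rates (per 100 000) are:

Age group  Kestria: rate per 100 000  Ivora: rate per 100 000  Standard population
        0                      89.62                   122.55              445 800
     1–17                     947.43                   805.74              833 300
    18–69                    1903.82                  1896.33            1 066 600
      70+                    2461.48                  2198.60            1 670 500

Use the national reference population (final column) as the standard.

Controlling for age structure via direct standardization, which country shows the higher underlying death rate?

Standard total = 4 016 200; weights = 0.1110, 0.2075, 0.2656, 0.4159.
Kestria: 0.1110×89.62 + 0.2075×947.43 + 0.2656×1903.82 + 0.4159×2461.48 = 1735.9601 per 100 000.
Ivora: 0.1110×122.55 + 0.2075×805.74 + 0.2656×1896.33 + 0.4159×2198.60 = 1598.8852 per 100 000.

Kestria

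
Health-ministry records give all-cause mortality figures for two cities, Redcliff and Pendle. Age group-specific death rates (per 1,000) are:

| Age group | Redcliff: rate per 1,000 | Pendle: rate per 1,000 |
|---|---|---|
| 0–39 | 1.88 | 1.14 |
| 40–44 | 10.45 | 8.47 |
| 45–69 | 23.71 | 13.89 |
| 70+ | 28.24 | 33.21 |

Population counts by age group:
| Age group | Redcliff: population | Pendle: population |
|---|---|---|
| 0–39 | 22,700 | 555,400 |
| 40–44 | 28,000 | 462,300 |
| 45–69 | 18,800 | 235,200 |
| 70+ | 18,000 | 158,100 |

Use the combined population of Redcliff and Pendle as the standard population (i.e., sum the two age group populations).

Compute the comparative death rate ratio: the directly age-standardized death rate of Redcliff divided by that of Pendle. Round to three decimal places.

1.213

Combined standard total = 1,498,500; weights = 0.3858, 0.3272, 0.1695, 0.1175.
Redcliff: 0.3858×1.88 + 0.3272×10.45 + 0.1695×23.71 + 0.1175×28.24 = 11.4821 per 1,000.
Pendle: 0.3858×1.14 + 0.3272×8.47 + 0.1695×13.89 + 0.1175×33.21 = 9.4683 per 1,000.
Ratio = 11.4821 ÷ 9.4683 = 1.21269.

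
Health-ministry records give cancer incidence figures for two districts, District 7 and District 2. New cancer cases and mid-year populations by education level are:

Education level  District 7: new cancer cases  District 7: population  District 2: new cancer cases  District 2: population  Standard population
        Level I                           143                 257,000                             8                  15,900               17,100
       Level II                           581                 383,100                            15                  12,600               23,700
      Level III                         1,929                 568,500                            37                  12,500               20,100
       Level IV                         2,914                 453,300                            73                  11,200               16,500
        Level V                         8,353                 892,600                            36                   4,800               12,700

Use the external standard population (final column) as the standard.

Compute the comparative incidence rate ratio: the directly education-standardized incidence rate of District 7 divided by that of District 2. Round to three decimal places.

1.132

Education-specific rates per 100,000 for District 7: 55.64, 151.66, 339.31, 642.84, 935.81.
For District 2: 50.31, 119.05, 296.00, 651.79, 750.00.
Standard total = 90,100; weights = 0.1898, 0.2630, 0.2231, 0.1831, 0.1410.
District 7: 0.1898×55.64 + 0.2630×151.66 + 0.2231×339.31 + 0.1831×642.84 + 0.1410×935.81 = 375.7779 per 100,000.
District 2: 0.1898×50.31 + 0.2630×119.05 + 0.2231×296.00 + 0.1831×651.79 + 0.1410×750.00 = 331.9741 per 100,000.
Ratio = 375.7779 ÷ 331.9741 = 1.13195.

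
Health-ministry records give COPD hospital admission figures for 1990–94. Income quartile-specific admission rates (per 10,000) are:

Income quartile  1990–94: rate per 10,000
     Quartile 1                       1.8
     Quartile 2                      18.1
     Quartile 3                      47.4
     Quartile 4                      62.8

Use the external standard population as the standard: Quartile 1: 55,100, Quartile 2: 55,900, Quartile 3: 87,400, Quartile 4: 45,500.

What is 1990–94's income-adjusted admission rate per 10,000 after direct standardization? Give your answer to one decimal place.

33.3

Standard total = 243,900; weights = 0.2259, 0.2292, 0.3583, 0.1866.
Standardized rate: 0.2259×1.8 + 0.2292×18.1 + 0.3583×47.4 + 0.1866×62.8 = 33.2560 per 10,000.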